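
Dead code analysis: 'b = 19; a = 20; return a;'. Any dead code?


b is assigned but never read
Dead: 'b = 19'


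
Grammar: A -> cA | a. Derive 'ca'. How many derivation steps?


Derivation: A => cA => ca
Steps: 2


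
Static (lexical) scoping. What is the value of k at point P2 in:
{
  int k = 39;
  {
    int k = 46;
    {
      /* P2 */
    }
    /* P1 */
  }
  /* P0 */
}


P2's block does not declare k; resolves to the enclosing declaration at depth 1
k = 46


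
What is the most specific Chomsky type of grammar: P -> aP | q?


Right-linear: every RHS is a terminal or a terminal followed by one nonterminal
Classification: Type 3 (Regular)


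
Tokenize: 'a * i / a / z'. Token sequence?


Scan left to right, longest-match per lexeme
Tokens: ID(a), OP(*), ID(i), OP(/), ID(a), OP(/), ID(z)


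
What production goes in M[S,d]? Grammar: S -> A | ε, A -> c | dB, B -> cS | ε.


For [S, d]: 'd' ∈ FIRST(A)
Entry: S -> A


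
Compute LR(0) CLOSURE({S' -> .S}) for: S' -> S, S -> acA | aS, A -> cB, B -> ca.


Start: S' -> .S
For each item with dot before a nonterminal B, add B -> .γ for every B-production
Closure: [S' -> .S, S -> .acA, S -> .aS]


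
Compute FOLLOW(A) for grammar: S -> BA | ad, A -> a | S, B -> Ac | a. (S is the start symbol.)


$ ∈ FOLLOW(S). For each A -> αBβ: add FIRST(β)\{ε} to FOLLOW(B); if β nullable, add FOLLOW(A).
FOLLOW(A) = {$, c}


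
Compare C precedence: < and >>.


'>>' is shift (level 8); '<' is relational (level 7)
Higher level binds tighter
'>>' has higher precedence than '<'


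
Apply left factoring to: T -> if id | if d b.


Common prefix: 'if'
Factored: T -> if T', T' -> id | d b


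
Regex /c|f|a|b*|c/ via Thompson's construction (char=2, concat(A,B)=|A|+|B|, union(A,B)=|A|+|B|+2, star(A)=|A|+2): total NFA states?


Syntax tree has 5 char leaf(s), 4 union(s), 1 star(s)
chars contribute 5×2 = 10; each union adds +2; each star adds +2
Total: 10 + 8 + 2 = 20 states


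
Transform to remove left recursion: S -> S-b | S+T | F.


Left-recursive alternatives: S-b, S+T; non-recursive: F
Introduce S': S -> FS', S' -> -bS' | +TS' | ε


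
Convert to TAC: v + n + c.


Break into single-operator statements:
t1 = v + n
t2 = t1 + c


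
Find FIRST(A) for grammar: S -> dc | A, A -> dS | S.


Per alternative of A: FIRST(dS) = {d}; FIRST(S) = {d}
FIRST(A) = {d}


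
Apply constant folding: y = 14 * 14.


14 * 14 = 196 at compile time
Optimized: y = 196


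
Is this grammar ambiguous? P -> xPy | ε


balanced x^n…y^n: each string has a unique parse
Unambiguous


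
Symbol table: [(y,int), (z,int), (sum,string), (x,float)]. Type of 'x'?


Lookup 'x' → type float


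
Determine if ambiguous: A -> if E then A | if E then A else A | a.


dangling else: 'if E then if E then a else a' parses two ways
Ambiguous


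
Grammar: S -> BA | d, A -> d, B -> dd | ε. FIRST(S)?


Per alternative of S: FIRST(BA) = {d}; FIRST(d) = {d}
FIRST(S) = {d}


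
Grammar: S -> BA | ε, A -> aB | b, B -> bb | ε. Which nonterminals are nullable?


A nonterminal is nullable iff some alternative derives ε (directly, or every symbol in it is nullable)
Nullable: {B, S}


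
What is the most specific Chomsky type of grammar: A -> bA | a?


Right-linear: every RHS is a terminal or a terminal followed by one nonterminal
Classification: Type 3 (Regular)


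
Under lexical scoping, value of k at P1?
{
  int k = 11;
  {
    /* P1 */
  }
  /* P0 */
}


P1's block does not declare k; resolves to the enclosing declaration at depth 0
k = 11


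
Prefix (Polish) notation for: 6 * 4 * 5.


left-to-right (same/higher precedence on left): tree is (* (* 6 4) 5)
Prefix: * * 6 4 5


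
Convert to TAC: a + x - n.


Break into single-operator statements:
t1 = a + x
t2 = t1 - n


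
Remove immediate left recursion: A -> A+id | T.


Left-recursive alternatives: A+id; non-recursive: T
Introduce A': A -> TA', A' -> +idA' | ε


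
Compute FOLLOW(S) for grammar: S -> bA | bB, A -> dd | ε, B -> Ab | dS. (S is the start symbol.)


$ ∈ FOLLOW(S). For each A -> αBβ: add FIRST(β)\{ε} to FOLLOW(B); if β nullable, add FOLLOW(A).
FOLLOW(S) = {$}


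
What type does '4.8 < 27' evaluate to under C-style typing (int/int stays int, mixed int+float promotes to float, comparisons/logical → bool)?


Operand types: float < int
Rule: comparison yields bool
Result type: bool


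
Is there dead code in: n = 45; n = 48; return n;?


first assignment to n is overwritten before any read
Dead: 'n = 45'


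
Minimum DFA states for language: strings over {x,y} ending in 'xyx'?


Track the longest suffix of input matching a prefix of 'xyx': 4 classes (prefixes of length 0..3)
Minimal DFA: 4 states


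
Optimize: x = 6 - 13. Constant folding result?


6 - 13 = -7 at compile time
Optimized: x = -7


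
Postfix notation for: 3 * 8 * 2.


Left to right (same or higher precedence on left)
Postfix: 3 8 * 2 *


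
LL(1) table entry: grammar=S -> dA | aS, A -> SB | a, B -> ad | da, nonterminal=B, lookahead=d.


For [B, d]: 'd' ∈ FIRST(da)
Entry: B -> da


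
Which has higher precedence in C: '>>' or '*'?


'*' is multiplicative (level 10); '>>' is shift (level 8)
Higher level binds tighter
'*' has higher precedence than '>>'


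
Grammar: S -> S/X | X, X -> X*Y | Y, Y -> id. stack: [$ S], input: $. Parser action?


start symbol S on stack, input exhausted
Action: accept


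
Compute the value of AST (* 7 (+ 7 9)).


Evaluate inner: (+ 7 9) = 16
Evaluate root: (* 7 16) = 112
Result: 112


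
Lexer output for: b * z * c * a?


Scan left to right, longest-match per lexeme
Tokens: ID(b), OP(*), ID(z), OP(*), ID(c), OP(*), ID(a)


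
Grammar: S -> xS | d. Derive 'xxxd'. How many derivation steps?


Derivation: S => xS => xxS => xxxS => xxxd
Steps: 4


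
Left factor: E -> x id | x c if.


Common prefix: 'x'
Factored: E -> x E', E' -> id | c if


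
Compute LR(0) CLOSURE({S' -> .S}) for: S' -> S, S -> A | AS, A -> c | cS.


Start: S' -> .S
For each item with dot before a nonterminal B, add B -> .γ for every B-production
Closure: [S' -> .S, S -> .A, S -> .AS, A -> .c, A -> .cS]


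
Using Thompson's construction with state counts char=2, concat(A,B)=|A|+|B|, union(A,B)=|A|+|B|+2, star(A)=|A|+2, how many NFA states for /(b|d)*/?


Syntax tree has 2 char leaf(s), 1 union(s), 1 star(s)
chars contribute 2×2 = 4; each union adds +2; each star adds +2
Total: 4 + 2 + 2 = 8 states


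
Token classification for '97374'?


Pattern: digits only
Type: INTEGER_LITERAL


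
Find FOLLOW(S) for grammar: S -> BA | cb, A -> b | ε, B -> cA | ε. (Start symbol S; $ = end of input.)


$ ∈ FOLLOW(S). For each A -> αBβ: add FIRST(β)\{ε} to FOLLOW(B); if β nullable, add FOLLOW(A).
FOLLOW(S) = {$}


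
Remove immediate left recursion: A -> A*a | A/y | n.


Left-recursive alternatives: A*a, A/y; non-recursive: n
Introduce A': A -> nA', A' -> *aA' | /yA' | ε


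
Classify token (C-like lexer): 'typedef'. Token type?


Pattern: reserved word
Type: KEYWORD


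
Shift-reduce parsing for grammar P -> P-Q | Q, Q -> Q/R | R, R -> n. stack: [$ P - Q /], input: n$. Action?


no handle; shift 'n'
Action: shift


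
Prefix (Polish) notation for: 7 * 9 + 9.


left-to-right (same/higher precedence on left): tree is (+ (* 7 9) 9)
Prefix: + * 7 9 9


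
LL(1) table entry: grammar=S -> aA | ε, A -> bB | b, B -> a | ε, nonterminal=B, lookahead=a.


For [B, a]: 'a' ∈ FIRST(a)
Entry: B -> a


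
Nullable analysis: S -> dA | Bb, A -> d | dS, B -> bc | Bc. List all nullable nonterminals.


A nonterminal is nullable iff some alternative derives ε (directly, or every symbol in it is nullable)
Nullable: {}


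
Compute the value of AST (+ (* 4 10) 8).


Evaluate inner: (* 4 10) = 40
Evaluate root: (+ 40 8) = 48
Result: 48


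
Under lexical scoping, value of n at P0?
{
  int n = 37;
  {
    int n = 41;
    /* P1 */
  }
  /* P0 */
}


n declared in the same block as P0
n = 37


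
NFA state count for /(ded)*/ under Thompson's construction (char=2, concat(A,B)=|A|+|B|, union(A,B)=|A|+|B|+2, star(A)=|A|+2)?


Syntax tree has 3 char leaf(s), 0 union(s), 1 star(s)
chars contribute 3×2 = 6; each union adds +2; each star adds +2
Total: 6 + 0 + 2 = 8 states


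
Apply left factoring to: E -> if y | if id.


Common prefix: 'if'
Factored: E -> if E', E' -> y | id


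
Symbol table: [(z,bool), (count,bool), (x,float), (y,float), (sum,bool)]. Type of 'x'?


Lookup 'x' → type float


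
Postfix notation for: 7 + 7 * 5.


* has higher precedence, evaluate 7*5 first
Postfix: 7 7 5 * +


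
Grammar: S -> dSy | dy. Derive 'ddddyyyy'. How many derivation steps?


Derivation: S => dSy => ddSyy => dddSyyy => ddddyyyy
Steps: 4


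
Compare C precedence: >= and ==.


'>=' is relational (level 7); '==' is equality (level 6)
Higher level binds tighter
'>=' has higher precedence than '=='


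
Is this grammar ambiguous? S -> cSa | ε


balanced c^n…a^n: each string has a unique parse
Unambiguous


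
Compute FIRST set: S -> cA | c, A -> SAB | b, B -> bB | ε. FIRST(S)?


Per alternative of S: FIRST(cA) = {c}; FIRST(c) = {c}
FIRST(S) = {c}


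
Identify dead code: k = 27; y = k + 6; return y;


k is read by y's definition; y is returned
No dead code


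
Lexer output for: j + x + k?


Scan left to right, longest-match per lexeme
Tokens: ID(j), OP(+), ID(x), OP(+), ID(k)


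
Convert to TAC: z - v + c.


Break into single-operator statements:
t1 = z - v
t2 = t1 + c


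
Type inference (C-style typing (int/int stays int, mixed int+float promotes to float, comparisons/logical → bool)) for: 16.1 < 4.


Operand types: float < int
Rule: comparison yields bool
Result type: bool


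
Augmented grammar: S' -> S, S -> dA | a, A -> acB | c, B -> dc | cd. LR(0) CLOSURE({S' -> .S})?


Start: S' -> .S
For each item with dot before a nonterminal B, add B -> .γ for every B-production
Closure: [S' -> .S, S -> .dA, S -> .a]


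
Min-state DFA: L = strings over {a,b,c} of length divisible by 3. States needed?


Track length mod 3: states 0..2, accept at 0
Minimal DFA: 3 states


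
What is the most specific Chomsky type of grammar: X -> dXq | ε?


Single nonterminal LHS, but d^n q^n is not regular
Classification: Type 2 (Context-Free)


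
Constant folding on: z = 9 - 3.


9 - 3 = 6 at compile time
Optimized: z = 6


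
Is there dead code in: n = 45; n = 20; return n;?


first assignment to n is overwritten before any read
Dead: 'n = 45'


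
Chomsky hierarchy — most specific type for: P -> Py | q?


Left-linear: every RHS is a terminal or one nonterminal followed by a terminal
Classification: Type 3 (Regular)


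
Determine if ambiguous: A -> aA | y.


right-linear, alternatives start with distinct terminals 'a' vs 'y': unique leftmost derivation
Unambiguous


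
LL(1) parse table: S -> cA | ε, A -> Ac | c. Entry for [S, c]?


For [S, c]: 'c' ∈ FIRST(cA)
Entry: S -> cA


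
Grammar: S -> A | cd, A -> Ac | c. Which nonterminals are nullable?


A nonterminal is nullable iff some alternative derives ε (directly, or every symbol in it is nullable)
Nullable: {}


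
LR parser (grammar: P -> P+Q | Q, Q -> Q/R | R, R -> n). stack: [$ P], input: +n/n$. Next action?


shift '+' to continue P -> P+Q
Action: shift


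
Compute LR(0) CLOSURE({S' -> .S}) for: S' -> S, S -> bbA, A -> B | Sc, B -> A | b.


Start: S' -> .S
For each item with dot before a nonterminal B, add B -> .γ for every B-production
Closure: [S' -> .S, S -> .bbA]


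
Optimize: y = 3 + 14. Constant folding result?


3 + 14 = 17 at compile time
Optimized: y = 17


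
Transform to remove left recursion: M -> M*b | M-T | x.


Left-recursive alternatives: M*b, M-T; non-recursive: x
Introduce M': M -> xM', M' -> *bM' | -TM' | ε


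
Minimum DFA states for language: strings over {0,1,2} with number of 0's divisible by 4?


Track (count of 0) mod 4: states 0..3, accept at 0
Minimal DFA: 4 states


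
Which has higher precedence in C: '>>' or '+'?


'+' is additive (level 9); '>>' is shift (level 8)
Higher level binds tighter
'+' has higher precedence than '>>'


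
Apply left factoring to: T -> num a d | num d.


Common prefix: 'num'
Factored: T -> num T', T' -> a d | d


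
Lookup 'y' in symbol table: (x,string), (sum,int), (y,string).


Lookup 'y' → type string


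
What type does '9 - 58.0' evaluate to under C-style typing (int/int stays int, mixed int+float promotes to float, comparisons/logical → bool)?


Operand types: int - float
Rule: mixed int/float promotes to float; int/int stays int
Result type: float


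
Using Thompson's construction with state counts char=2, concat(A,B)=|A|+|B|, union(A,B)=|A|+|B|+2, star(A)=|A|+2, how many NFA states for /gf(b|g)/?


Syntax tree has 4 char leaf(s), 1 union(s), 0 star(s)
chars contribute 4×2 = 8; each union adds +2; each star adds +2
Total: 8 + 2 + 0 = 10 states


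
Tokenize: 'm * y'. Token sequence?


Scan left to right, longest-match per lexeme
Tokens: ID(m), OP(*), ID(y)


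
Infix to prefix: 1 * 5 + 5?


left-to-right (same/higher precedence on left): tree is (+ (* 1 5) 5)
Prefix: + * 1 5 5


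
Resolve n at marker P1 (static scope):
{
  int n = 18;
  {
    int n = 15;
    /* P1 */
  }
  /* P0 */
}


n declared in the same block as P1
n = 15


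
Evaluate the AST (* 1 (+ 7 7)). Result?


Evaluate inner: (+ 7 7) = 14
Evaluate root: (* 1 14) = 14
Result: 14


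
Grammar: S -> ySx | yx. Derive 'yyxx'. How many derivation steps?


Derivation: S => ySx => yyxx
Steps: 2


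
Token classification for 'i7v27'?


Pattern: letter/underscore followed by alphanumerics, not a keyword
Type: IDENTIFIER


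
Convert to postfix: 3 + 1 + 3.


Left to right (same or higher precedence on left)
Postfix: 3 1 + 3 +


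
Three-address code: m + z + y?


Break into single-operator statements:
t1 = m + z
t2 = t1 + y


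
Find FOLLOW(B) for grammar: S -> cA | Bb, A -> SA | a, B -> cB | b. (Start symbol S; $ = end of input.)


$ ∈ FOLLOW(S). For each A -> αBβ: add FIRST(β)\{ε} to FOLLOW(B); if β nullable, add FOLLOW(A).
FOLLOW(B) = {b}


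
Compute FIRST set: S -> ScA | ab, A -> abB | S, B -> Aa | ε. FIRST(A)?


Per alternative of A: FIRST(abB) = {a}; FIRST(S) = {a}
FIRST(A) = {a}


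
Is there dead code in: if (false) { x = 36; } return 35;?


condition is constant false, so the whole block is unreachable
Dead: 'if (false) { x = 36; }'


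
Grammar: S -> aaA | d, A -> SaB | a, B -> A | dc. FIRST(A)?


Per alternative of A: FIRST(SaB) = {a, d}; FIRST(a) = {a}
FIRST(A) = {a, d}


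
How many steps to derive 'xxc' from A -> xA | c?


Derivation: A => xA => xxA => xxc
Steps: 3


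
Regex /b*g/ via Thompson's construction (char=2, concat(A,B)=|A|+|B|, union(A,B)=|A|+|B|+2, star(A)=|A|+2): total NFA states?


Syntax tree has 2 char leaf(s), 0 union(s), 1 star(s)
chars contribute 2×2 = 4; each union adds +2; each star adds +2
Total: 4 + 0 + 2 = 6 states


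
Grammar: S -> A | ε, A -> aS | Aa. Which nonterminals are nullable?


A nonterminal is nullable iff some alternative derives ε (directly, or every symbol in it is nullable)
Nullable: {S}


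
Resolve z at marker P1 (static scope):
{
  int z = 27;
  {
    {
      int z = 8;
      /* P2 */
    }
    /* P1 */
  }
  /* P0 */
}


P1's block does not declare z; resolves to the enclosing declaration at depth 0
z = 27


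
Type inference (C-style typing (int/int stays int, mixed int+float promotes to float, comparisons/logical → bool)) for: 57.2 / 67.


Operand types: float / int
Rule: mixed int/float promotes to float; int/int stays int
Result type: float


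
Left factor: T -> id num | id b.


Common prefix: 'id'
Factored: T -> id T', T' -> num | b


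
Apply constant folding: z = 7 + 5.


7 + 5 = 12 at compile time
Optimized: z = 12


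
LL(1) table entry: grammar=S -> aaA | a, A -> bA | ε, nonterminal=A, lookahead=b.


For [A, b]: 'b' ∈ FIRST(bA)
Entry: A -> bA


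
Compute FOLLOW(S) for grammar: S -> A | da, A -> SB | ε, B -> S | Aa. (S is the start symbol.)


$ ∈ FOLLOW(S). For each A -> αBβ: add FIRST(β)\{ε} to FOLLOW(B); if β nullable, add FOLLOW(A).
FOLLOW(S) = {$, a, d}


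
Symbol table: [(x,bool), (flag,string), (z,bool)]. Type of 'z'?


Lookup 'z' → type bool


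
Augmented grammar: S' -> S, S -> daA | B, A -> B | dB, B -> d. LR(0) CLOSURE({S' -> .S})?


Start: S' -> .S
For each item with dot before a nonterminal B, add B -> .γ for every B-production
Closure: [S' -> .S, S -> .daA, S -> .B, B -> .d]


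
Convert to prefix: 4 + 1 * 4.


'*' binds tighter: tree is (+ 4 (* 1 4))
Prefix: + 4 * 1 4


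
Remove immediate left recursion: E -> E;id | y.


Left-recursive alternatives: E;id; non-recursive: y
Introduce E': E -> yE', E' -> ;idE' | ε


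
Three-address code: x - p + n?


Break into single-operator statements:
t1 = x - p
t2 = t1 + n


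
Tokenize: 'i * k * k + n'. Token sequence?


Scan left to right, longest-match per lexeme
Tokens: ID(i), OP(*), ID(k), OP(*), ID(k), OP(+), ID(n)


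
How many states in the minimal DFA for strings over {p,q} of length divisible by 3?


Track length mod 3: states 0..2, accept at 0
Minimal DFA: 3 states


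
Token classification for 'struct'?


Pattern: reserved word
Type: KEYWORD


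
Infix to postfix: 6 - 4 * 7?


* has higher precedence, evaluate 4*7 first
Postfix: 6 4 7 * -


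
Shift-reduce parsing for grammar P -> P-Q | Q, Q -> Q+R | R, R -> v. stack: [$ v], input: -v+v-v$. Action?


'v' on top is the handle for R -> v
Action: reduce (R -> v)


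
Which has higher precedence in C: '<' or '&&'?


'<' is relational (level 7); '&&' is logical AND (level 2)
Higher level binds tighter
'<' has higher precedence than '&&'


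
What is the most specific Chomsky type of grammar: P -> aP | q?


Right-linear: every RHS is a terminal or a terminal followed by one nonterminal
Classification: Type 3 (Regular)


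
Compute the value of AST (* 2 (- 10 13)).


Evaluate inner: (- 10 13) = -3
Evaluate root: (* 2 -3) = -6
Result: -6


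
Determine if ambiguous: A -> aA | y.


right-linear, alternatives start with distinct terminals 'a' vs 'y': unique leftmost derivation
Unambiguous


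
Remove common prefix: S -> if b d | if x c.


Common prefix: 'if'
Factored: S -> if S', S' -> b d | x c


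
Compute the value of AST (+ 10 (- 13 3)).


Evaluate inner: (- 13 3) = 10
Evaluate root: (+ 10 10) = 20
Result: 20


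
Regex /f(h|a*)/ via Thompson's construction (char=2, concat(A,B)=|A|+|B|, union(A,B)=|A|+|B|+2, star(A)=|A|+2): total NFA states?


Syntax tree has 3 char leaf(s), 1 union(s), 1 star(s)
chars contribute 3×2 = 6; each union adds +2; each star adds +2
Total: 6 + 2 + 2 = 10 states


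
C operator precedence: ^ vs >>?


'>>' is shift (level 8); '^' is bitwise XOR (level 4)
Higher level binds tighter
'>>' has higher precedence than '^'


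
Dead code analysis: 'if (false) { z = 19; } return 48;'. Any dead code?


condition is constant false, so the whole block is unreachable
Dead: 'if (false) { z = 19; }'


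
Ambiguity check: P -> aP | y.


right-linear, alternatives start with distinct terminals 'a' vs 'y': unique leftmost derivation
Unambiguous


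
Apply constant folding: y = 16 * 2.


16 * 2 = 32 at compile time
Optimized: y = 32


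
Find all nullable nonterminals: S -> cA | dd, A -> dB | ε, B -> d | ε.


A nonterminal is nullable iff some alternative derives ε (directly, or every symbol in it is nullable)
Nullable: {A, B}


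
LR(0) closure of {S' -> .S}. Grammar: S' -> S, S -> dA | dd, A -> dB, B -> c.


Start: S' -> .S
For each item with dot before a nonterminal B, add B -> .γ for every B-production
Closure: [S' -> .S, S -> .dA, S -> .dd]


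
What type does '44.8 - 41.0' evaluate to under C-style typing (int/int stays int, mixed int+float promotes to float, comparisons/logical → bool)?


Operand types: float - float
Rule: mixed int/float promotes to float; int/int stays int
Result type: float


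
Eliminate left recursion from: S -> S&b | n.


Left-recursive alternatives: S&b; non-recursive: n
Introduce S': S -> nS', S' -> &bS' | ε


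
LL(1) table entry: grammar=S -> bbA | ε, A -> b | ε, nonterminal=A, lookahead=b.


For [A, b]: 'b' ∈ FIRST(b)
Entry: A -> b


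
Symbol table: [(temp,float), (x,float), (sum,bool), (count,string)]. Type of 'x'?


Lookup 'x' → type float


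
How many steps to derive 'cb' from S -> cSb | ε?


Derivation: S => cSb => cb
Steps: 2


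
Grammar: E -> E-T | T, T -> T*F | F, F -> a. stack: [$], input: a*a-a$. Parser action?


no handle on stack; shift 'a'
Action: shift


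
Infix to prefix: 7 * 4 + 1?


left-to-right (same/higher precedence on left): tree is (+ (* 7 4) 1)
Prefix: + * 7 4 1


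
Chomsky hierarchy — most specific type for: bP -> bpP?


LHS has context (more than one symbol) and |LHS| ≤ |RHS|
Classification: Type 1 (Context-Sensitive)


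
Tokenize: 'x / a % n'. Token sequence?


Scan left to right, longest-match per lexeme
Tokens: ID(x), OP(/), ID(a), OP(%), ID(n)


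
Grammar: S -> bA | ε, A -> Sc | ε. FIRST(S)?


Per alternative of S: FIRST(bA) = {b}; FIRST(ε) = {ε}
FIRST(S) = {b, ε}


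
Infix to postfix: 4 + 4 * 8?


* has higher precedence, evaluate 4*8 first
Postfix: 4 4 8 * +


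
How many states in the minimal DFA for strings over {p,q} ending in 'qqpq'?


Track the longest suffix of input matching a prefix of 'qqpq': 5 classes (prefixes of length 0..4)
Minimal DFA: 5 states


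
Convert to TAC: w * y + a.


Break into single-operator statements:
t1 = w * y
t2 = t1 + a


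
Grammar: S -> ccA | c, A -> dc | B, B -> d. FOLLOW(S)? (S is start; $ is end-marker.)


$ ∈ FOLLOW(S). For each A -> αBβ: add FIRST(β)\{ε} to FOLLOW(B); if β nullable, add FOLLOW(A).
FOLLOW(S) = {$}


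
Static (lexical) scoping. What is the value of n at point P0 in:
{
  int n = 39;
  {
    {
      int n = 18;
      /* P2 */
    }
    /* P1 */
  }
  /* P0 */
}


n declared in the same block as P0
n = 39


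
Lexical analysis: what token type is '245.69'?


Pattern: digits with a decimal point
Type: FLOAT_LITERAL


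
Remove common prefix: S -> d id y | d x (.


Common prefix: 'd'
Factored: S -> d S', S' -> id y | x (


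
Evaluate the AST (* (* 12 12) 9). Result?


Evaluate inner: (* 12 12) = 144
Evaluate root: (* 144 9) = 1296
Result: 1296


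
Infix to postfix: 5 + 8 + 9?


Left to right (same or higher precedence on left)
Postfix: 5 8 + 9 +


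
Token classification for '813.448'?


Pattern: digits with a decimal point
Type: FLOAT_LITERAL


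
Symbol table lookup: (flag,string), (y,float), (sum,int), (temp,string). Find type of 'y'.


Lookup 'y' → type float


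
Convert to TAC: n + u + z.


Break into single-operator statements:
t1 = n + u
t2 = t1 + z


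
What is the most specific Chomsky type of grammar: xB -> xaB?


LHS has context (more than one symbol) and |LHS| ≤ |RHS|
Classification: Type 1 (Context-Sensitive)


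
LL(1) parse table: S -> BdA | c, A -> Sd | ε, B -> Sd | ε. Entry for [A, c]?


For [A, c]: 'c' ∈ FIRST(Sd)
Entry: A -> Sd


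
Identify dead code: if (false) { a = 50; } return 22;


condition is constant false, so the whole block is unreachable
Dead: 'if (false) { a = 50; }'


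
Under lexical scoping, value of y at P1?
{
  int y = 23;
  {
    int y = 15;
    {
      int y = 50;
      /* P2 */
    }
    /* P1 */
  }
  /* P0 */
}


y declared in the same block as P1
y = 15


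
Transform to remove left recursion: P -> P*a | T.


Left-recursive alternatives: P*a; non-recursive: T
Introduce P': P -> TP', P' -> *aP' | ε


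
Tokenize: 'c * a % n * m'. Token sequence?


Scan left to right, longest-match per lexeme
Tokens: ID(c), OP(*), ID(a), OP(%), ID(n), OP(*), ID(m)


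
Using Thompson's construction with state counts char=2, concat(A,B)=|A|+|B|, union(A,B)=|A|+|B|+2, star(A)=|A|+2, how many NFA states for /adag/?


Syntax tree has 4 char leaf(s), 0 union(s), 0 star(s)
chars contribute 4×2 = 8; each union adds +2; each star adds +2
Total: 8 + 0 + 0 = 8 states


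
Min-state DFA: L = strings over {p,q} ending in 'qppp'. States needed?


Track the longest suffix of input matching a prefix of 'qppp': 5 classes (prefixes of length 0..4)
Minimal DFA: 5 states


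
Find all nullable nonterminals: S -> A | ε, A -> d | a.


A nonterminal is nullable iff some alternative derives ε (directly, or every symbol in it is nullable)
Nullable: {S}


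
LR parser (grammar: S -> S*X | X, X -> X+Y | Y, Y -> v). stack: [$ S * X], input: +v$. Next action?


'+' can extend X; shift to build X -> X+Y
Action: shift


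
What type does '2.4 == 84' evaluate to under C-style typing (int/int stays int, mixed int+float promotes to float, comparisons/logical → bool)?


Operand types: float == int
Rule: comparison yields bool
Result type: bool


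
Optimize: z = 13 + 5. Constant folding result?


13 + 5 = 18 at compile time
Optimized: z = 18


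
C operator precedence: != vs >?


'>' is relational (level 7); '!=' is equality (level 6)
Higher level binds tighter
'>' has higher precedence than '!='


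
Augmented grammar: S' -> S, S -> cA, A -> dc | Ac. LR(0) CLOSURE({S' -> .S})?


Start: S' -> .S
For each item with dot before a nonterminal B, add B -> .γ for every B-production
Closure: [S' -> .S, S -> .cA]


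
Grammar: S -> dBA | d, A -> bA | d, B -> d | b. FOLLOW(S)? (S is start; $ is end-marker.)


$ ∈ FOLLOW(S). For each A -> αBβ: add FIRST(β)\{ε} to FOLLOW(B); if β nullable, add FOLLOW(A).
FOLLOW(S) = {$}


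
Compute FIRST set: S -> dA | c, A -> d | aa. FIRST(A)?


Per alternative of A: FIRST(d) = {d}; FIRST(aa) = {a}
FIRST(A) = {a, d}


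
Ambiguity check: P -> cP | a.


right-linear, alternatives start with distinct terminals 'c' vs 'a': unique leftmost derivation
Unambiguous


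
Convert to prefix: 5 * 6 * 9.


left-to-right (same/higher precedence on left): tree is (* (* 5 6) 9)
Prefix: * * 5 6 9


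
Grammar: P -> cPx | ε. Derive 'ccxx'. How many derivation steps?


Derivation: P => cPx => ccPxx => ccxx
Steps: 3


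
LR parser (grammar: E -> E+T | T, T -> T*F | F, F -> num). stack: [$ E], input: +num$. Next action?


shift '+' to continue E -> E+T
Action: shift


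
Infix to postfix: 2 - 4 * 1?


* has higher precedence, evaluate 4*1 first
Postfix: 2 4 1 * -


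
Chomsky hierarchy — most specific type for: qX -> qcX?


LHS has context (more than one symbol) and |LHS| ≤ |RHS|
Classification: Type 1 (Context-Sensitive)


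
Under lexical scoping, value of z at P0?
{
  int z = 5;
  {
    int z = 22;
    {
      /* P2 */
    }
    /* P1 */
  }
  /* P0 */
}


z declared in the same block as P0
z = 5


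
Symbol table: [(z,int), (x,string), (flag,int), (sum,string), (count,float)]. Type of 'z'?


Lookup 'z' → type int


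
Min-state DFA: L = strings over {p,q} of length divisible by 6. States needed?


Track length mod 6: states 0..5, accept at 0
Minimal DFA: 6 states


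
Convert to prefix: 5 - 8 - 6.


left-to-right (same/higher precedence on left): tree is (- (- 5 8) 6)
Prefix: - - 5 8 6


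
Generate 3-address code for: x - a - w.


Break into single-operator statements:
t1 = x - a
t2 = t1 - w


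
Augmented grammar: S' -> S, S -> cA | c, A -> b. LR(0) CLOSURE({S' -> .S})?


Start: S' -> .S
For each item with dot before a nonterminal B, add B -> .γ for every B-production
Closure: [S' -> .S, S -> .cA, S -> .c]


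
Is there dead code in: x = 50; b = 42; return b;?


x is assigned but never read
Dead: 'x = 50'


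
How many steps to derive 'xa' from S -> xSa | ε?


Derivation: S => xSa => xa
Steps: 2


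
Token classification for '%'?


Pattern: operator symbol
Type: OPERATOR


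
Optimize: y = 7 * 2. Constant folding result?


7 * 2 = 14 at compile time
Optimized: y = 14


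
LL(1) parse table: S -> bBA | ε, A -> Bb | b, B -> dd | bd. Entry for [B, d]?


For [B, d]: 'd' ∈ FIRST(dd)
Entry: B -> dd


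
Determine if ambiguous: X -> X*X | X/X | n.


'n*n/n' has two parse trees (no precedence encoded between * and /)
Ambiguous


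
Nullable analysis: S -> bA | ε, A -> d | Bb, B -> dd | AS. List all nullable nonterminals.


A nonterminal is nullable iff some alternative derives ε (directly, or every symbol in it is nullable)
Nullable: {S}


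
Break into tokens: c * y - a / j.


Scan left to right, longest-match per lexeme
Tokens: ID(c), OP(*), ID(y), OP(-), ID(a), OP(/), ID(j)


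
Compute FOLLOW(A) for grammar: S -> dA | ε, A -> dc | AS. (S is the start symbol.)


$ ∈ FOLLOW(S). For each A -> αBβ: add FIRST(β)\{ε} to FOLLOW(B); if β nullable, add FOLLOW(A).
FOLLOW(A) = {$, d}


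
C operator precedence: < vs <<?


'<<' is shift (level 8); '<' is relational (level 7)
Higher level binds tighter
'<<' has higher precedence than '<'


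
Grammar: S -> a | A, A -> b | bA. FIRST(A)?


Per alternative of A: FIRST(b) = {b}; FIRST(bA) = {b}
FIRST(A) = {b}


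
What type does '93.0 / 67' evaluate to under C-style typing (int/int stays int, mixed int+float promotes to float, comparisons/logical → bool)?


Operand types: float / int
Rule: mixed int/float promotes to float; int/int stays int
Result type: float


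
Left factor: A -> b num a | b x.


Common prefix: 'b'
Factored: A -> b A', A' -> num a | x


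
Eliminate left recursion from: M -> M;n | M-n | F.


Left-recursive alternatives: M;n, M-n; non-recursive: F
Introduce M': M -> FM', M' -> ;nM' | -nM' | ε


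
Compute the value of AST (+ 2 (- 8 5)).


Evaluate inner: (- 8 5) = 3
Evaluate root: (+ 2 3) = 5
Result: 5


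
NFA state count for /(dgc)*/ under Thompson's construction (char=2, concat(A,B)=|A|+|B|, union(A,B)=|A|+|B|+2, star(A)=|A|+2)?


Syntax tree has 3 char leaf(s), 0 union(s), 1 star(s)
chars contribute 3×2 = 6; each union adds +2; each star adds +2
Total: 6 + 0 + 2 = 8 states


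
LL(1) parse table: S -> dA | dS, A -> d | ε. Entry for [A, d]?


For [A, d]: 'd' ∈ FIRST(d)
Entry: A -> d


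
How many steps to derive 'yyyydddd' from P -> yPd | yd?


Derivation: P => yPd => yyPdd => yyyPddd => yyyydddd
Steps: 4


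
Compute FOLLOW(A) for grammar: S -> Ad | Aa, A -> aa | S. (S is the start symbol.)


$ ∈ FOLLOW(S). For each A -> αBβ: add FIRST(β)\{ε} to FOLLOW(B); if β nullable, add FOLLOW(A).
FOLLOW(A) = {a, d}


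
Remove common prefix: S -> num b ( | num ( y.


Common prefix: 'num'
Factored: S -> num S', S' -> b ( | ( y


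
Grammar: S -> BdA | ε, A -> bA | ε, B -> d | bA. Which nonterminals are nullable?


A nonterminal is nullable iff some alternative derives ε (directly, or every symbol in it is nullable)
Nullable: {A, S}


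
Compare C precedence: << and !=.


'<<' is shift (level 8); '!=' is equality (level 6)
Higher level binds tighter
'<<' has higher precedence than '!='


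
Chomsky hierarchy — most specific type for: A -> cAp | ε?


Single nonterminal LHS, but c^n p^n is not regular
Classification: Type 2 (Context-Free)


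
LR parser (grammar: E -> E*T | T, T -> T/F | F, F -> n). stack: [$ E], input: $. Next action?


start symbol E on stack, input exhausted
Action: accept


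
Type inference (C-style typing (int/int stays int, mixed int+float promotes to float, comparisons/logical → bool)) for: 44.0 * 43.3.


Operand types: float * float
Rule: mixed int/float promotes to float; int/int stays int
Result type: float


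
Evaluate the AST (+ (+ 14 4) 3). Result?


Evaluate inner: (+ 14 4) = 18
Evaluate root: (+ 18 3) = 21
Result: 21


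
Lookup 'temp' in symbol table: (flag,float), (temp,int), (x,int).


Lookup 'temp' → type int


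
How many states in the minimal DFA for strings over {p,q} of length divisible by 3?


Track length mod 3: states 0..2, accept at 0
Minimal DFA: 3 states


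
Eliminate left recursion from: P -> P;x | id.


Left-recursive alternatives: P;x; non-recursive: id
Introduce P': P -> idP', P' -> ;xP' | ε


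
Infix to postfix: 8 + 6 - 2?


Left to right (same or higher precedence on left)
Postfix: 8 6 + 2 -


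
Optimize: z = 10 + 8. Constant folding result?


10 + 8 = 18 at compile time
Optimized: z = 18


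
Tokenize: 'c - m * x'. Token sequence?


Scan left to right, longest-match per lexeme
Tokens: ID(c), OP(-), ID(m), OP(*), ID(x)


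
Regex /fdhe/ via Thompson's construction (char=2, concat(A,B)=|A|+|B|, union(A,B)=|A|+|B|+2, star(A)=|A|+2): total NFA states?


Syntax tree has 4 char leaf(s), 0 union(s), 0 star(s)
chars contribute 4×2 = 8; each union adds +2; each star adds +2
Total: 8 + 0 + 0 = 8 states


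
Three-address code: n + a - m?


Break into single-operator statements:
t1 = n + a
t2 = t1 - m


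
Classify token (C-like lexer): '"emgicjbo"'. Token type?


Pattern: double-quoted sequence
Type: STRING_LITERAL


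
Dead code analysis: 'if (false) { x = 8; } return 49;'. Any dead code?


condition is constant false, so the whole block is unreachable
Dead: 'if (false) { x = 8; }'


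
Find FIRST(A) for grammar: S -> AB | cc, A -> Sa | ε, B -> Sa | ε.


Per alternative of A: FIRST(Sa) = {a, c}; FIRST(ε) = {ε}
FIRST(A) = {a, c, ε}


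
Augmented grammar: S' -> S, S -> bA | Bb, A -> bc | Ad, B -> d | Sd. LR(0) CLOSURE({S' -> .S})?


Start: S' -> .S
For each item with dot before a nonterminal B, add B -> .γ for every B-production
Closure: [S' -> .S, S -> .bA, S -> .Bb, B -> .d, B -> .Sd]


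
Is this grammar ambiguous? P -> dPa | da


balanced d^n…a^n: each string has a unique parse
Unambiguous


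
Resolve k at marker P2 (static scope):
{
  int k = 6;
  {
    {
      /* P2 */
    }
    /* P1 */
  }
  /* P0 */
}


P2's block does not declare k; resolves to the enclosing declaration at depth 0
k = 6


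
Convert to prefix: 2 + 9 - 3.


left-to-right (same/higher precedence on left): tree is (- (+ 2 9) 3)
Prefix: - + 2 9 3


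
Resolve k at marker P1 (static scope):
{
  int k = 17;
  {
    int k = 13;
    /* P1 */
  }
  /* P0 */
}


k declared in the same block as P1
k = 13


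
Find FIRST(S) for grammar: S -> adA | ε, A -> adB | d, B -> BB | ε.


Per alternative of S: FIRST(adA) = {a}; FIRST(ε) = {ε}
FIRST(S) = {a, ε}


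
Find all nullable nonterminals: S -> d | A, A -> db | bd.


A nonterminal is nullable iff some alternative derives ε (directly, or every symbol in it is nullable)
Nullable: {}


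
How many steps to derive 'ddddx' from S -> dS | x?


Derivation: S => dS => ddS => dddS => ddddS => ddddx
Steps: 5


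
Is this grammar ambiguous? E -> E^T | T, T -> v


precedence layered via separate nonterminal T: deterministic
Unambiguous


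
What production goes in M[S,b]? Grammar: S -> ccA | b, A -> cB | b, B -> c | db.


For [S, b]: 'b' ∈ FIRST(b)
Entry: S -> b


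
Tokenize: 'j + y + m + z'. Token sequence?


Scan left to right, longest-match per lexeme
Tokens: ID(j), OP(+), ID(y), OP(+), ID(m), OP(+), ID(z)


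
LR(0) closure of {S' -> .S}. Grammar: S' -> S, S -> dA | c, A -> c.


Start: S' -> .S
For each item with dot before a nonterminal B, add B -> .γ for every B-production
Closure: [S' -> .S, S -> .dA, S -> .c]


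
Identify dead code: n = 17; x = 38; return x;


n is assigned but never read
Dead: 'n = 17'


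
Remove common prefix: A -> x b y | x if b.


Common prefix: 'x'
Factored: A -> x A', A' -> b y | if b


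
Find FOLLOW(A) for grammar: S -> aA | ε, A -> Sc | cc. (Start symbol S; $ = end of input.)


$ ∈ FOLLOW(S). For each A -> αBβ: add FIRST(β)\{ε} to FOLLOW(B); if β nullable, add FOLLOW(A).
FOLLOW(A) = {$, c}


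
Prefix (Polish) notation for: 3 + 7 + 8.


left-to-right (same/higher precedence on left): tree is (+ (+ 3 7) 8)
Prefix: + + 3 7 8


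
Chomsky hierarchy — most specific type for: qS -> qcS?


LHS has context (more than one symbol) and |LHS| ≤ |RHS|
Classification: Type 1 (Context-Sensitive)


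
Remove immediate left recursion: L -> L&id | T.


Left-recursive alternatives: L&id; non-recursive: T
Introduce L': L -> TL', L' -> &idL' | ε


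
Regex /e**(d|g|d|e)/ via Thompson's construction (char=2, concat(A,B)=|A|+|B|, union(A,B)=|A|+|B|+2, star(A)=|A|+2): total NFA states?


Syntax tree has 5 char leaf(s), 3 union(s), 2 star(s)
chars contribute 5×2 = 10; each union adds +2; each star adds +2
Total: 10 + 6 + 4 = 20 states


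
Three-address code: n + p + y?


Break into single-operator statements:
t1 = n + p
t2 = t1 + y


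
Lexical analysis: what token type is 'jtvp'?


Pattern: letter/underscore followed by alphanumerics, not a keyword
Type: IDENTIFIER


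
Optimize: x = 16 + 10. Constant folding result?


16 + 10 = 26 at compile time
Optimized: x = 26


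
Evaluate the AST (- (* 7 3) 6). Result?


Evaluate inner: (* 7 3) = 21
Evaluate root: (- 21 6) = 15
Result: 15


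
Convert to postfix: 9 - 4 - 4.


Left to right (same or higher precedence on left)
Postfix: 9 4 - 4 -


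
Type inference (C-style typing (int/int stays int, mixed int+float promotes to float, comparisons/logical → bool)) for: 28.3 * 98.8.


Operand types: float * float
Rule: mixed int/float promotes to float; int/int stays int
Result type: float


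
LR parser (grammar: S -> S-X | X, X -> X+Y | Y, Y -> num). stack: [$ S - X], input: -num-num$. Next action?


handle 'S-X' on top; lookahead ∈ FOLLOW(S) = {-, $}
Action: reduce (S -> S-X)


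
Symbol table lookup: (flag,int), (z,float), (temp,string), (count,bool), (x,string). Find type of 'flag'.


Lookup 'flag' → type int


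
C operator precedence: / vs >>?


'/' is multiplicative (level 10); '>>' is shift (level 8)
Higher level binds tighter
'/' has higher precedence than '>>'


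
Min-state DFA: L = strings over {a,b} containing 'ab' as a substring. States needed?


KMP-style automaton: 2 progress states + 1 absorbing accept = 3
Minimal DFA: 3 states


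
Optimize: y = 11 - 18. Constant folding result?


11 - 18 = -7 at compile time
Optimized: y = -7


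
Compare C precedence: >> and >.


'>>' is shift (level 8); '>' is relational (level 7)
Higher level binds tighter
'>>' has higher precedence than '>'


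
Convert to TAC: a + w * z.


Break into single-operator statements:
t1 = w * z
t2 = a + t1


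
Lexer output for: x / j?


Scan left to right, longest-match per lexeme
Tokens: ID(x), OP(/), ID(j)


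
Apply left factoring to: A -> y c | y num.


Common prefix: 'y'
Factored: A -> y A', A' -> c | num


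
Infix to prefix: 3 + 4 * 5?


'*' binds tighter: tree is (+ 3 (* 4 5))
Prefix: + 3 * 4 5
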